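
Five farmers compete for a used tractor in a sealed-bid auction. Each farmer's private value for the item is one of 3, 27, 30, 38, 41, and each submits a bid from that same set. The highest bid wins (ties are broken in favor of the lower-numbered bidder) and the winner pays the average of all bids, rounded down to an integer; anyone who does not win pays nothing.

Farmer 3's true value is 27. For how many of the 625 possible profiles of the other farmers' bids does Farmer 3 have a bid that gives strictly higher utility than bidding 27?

Others bid (3, 3, 3, 30): truth gives 0; bid 30 gives 14 > 0. Violating.
Others bid (3, 3, 3, 38): truth gives 0; bid 38 gives 10 > 0. Violating.
Others bid (3, 3, 3, 41): truth gives 0; bid 41 gives 9 > 0. Violating.
Others bid (3, 3, 27, 30): truth gives 0; bid 30 gives 9 > 0. Violating.
Others bid (3, 3, 3, 3): truth gives 20; no alternative beats it.
Others bid (3, 3, 3, 27): truth gives 15; no alternative beats it.
(Checking all 625 profiles: 122 have a profitable deviation, 503 do not.)

122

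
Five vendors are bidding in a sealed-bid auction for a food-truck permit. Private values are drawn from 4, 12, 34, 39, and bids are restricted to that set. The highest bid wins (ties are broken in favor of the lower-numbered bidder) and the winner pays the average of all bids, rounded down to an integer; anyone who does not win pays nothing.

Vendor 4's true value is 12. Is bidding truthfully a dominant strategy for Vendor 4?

Consider the case where Vendor 1 bids 4, Vendor 2 bids 4, Vendor 3 bids 12 and Vendor 5 bids 4.
Truthful bid 12: loses, pays 0, utility 0.
Bid 34 instead: wins, pays 11, utility 12 - 11 = 1.
Since 1 > 0, bidding 34 is strictly better here, so truthful bidding is not dominant.

No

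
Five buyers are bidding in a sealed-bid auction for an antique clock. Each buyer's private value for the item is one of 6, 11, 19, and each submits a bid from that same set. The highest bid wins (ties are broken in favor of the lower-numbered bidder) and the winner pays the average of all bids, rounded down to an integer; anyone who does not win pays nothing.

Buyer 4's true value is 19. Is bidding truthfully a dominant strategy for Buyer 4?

No

Consider the case where Buyer 1 bids 6, Buyer 2 bids 6, Buyer 3 bids 6 and Buyer 5 bids 6.
Truthful bid 19: wins, pays 8, utility 19 - 8 = 11.
Bid 11 instead: wins, pays 7, utility 19 - 7 = 12.
Since 12 > 11, bidding 11 is strictly better here, so truthful bidding is not dominant.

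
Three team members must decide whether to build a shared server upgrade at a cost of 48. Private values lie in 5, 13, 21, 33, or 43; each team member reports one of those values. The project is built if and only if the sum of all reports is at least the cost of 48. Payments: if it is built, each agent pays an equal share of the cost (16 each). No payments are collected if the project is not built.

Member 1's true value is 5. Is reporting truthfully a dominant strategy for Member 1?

Yes

Check each profile of the others' reports and compare truth against every alternative report.
Others report (5, 33): truth gives 0, best alternative gives -11.
Others report (21, 21): truth gives 0, best alternative gives -11.
Others report (33, 5): truth gives 0, best alternative gives -11.
Others report (5, 43): truth gives -11, best alternative gives -11.
Others report (13, 33): truth gives -11, best alternative gives -11.
Others report (13, 43): truth gives -11, best alternative gives -11.
(Remaining 19 profiles checked similarly; truth is weakly best in each.)
In every case the truthful report is at least as good as any alternative, so it is a dominant strategy.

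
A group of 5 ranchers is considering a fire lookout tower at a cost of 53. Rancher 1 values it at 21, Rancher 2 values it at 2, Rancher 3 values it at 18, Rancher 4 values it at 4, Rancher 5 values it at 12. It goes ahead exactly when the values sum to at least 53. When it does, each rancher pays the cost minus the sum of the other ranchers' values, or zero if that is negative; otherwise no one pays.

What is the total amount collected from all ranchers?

39

Total value 57 ≥ cost 53, so it is built.
Rancher 1: others sum to 36; max(0, 53 - 36) = 17.
Rancher 2: others sum to 55; max(0, 53 - 55) = 0.
Rancher 3: others sum to 39; max(0, 53 - 39) = 14.
Rancher 4: others sum to 53; max(0, 53 - 53) = 0.
Rancher 5: others sum to 45; max(0, 53 - 45) = 8.
Total collected = 17 + 0 + 14 + 0 + 8 = 39.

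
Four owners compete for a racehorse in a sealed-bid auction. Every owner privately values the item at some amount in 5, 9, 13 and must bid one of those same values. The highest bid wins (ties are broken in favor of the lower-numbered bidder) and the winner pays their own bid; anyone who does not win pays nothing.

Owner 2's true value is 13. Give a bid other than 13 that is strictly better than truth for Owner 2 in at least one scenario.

9

Suppose Owner 1 bids 5, Owner 3 bids 5 and Owner 4 bids 5.
Bid 13: wins, pays 13, utility 13 - 13 = 0.
Bid 9: wins, pays 9, utility 13 - 9 = 4.
So bidding 9 beats truth here (4 > 0).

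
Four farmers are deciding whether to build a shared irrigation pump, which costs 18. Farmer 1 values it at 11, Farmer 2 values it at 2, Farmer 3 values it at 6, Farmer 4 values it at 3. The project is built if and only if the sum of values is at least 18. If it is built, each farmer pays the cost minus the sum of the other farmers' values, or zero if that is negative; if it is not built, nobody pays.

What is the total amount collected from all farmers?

9

Total value 22 ≥ cost 18, so it is built.
Farmer 1: others sum to 11; max(0, 18 - 11) = 7.
Farmer 2: others sum to 20; max(0, 18 - 20) = 0.
Farmer 3: others sum to 16; max(0, 18 - 16) = 2.
Farmer 4: others sum to 19; max(0, 18 - 19) = 0.
Total collected = 7 + 0 + 2 + 0 = 9.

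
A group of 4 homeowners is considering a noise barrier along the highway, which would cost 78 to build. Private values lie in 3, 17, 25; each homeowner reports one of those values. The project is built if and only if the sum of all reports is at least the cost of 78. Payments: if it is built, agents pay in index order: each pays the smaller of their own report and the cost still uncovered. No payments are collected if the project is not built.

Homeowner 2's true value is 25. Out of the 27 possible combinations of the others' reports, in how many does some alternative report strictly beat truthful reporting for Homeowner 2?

4

Others report (17, 25, 25): truth gives 0; report 17 gives 8 > 0. Violating.
Others report (25, 17, 25): truth gives 0; report 17 gives 8 > 0. Violating.
Others report (25, 25, 17): truth gives 0; report 17 gives 8 > 0. Violating.
Others report (25, 25, 25): truth gives 0; report 3 gives 22 > 0. Violating.
Others report (3, 3, 3): truth gives 0; no alternative beats it.
Others report (3, 3, 17): truth gives 0; no alternative beats it.
(Checking all 27 profiles: 4 have a profitable deviation, 23 do not.)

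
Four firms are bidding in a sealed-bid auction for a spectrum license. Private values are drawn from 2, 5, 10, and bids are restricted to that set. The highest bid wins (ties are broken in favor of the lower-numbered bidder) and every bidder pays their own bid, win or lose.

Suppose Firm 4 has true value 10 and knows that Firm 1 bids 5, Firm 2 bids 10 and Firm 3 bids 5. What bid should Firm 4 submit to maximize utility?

2

Bid 2: loses but pays 2, utility -2.
Bid 5: loses but pays 5, utility -5.
Bid 10: loses but pays 10, utility -10.
The best choice is 2 with utility -2.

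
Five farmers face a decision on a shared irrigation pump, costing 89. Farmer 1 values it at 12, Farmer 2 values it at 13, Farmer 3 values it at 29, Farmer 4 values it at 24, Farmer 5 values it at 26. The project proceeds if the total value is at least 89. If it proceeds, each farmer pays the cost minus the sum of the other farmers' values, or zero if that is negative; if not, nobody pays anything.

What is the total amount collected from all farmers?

Total value 104 ≥ cost 89, so it is built.
Farmer 1: others sum to 92; max(0, 89 - 92) = 0.
Farmer 2: others sum to 91; max(0, 89 - 91) = 0.
Farmer 3: others sum to 75; max(0, 89 - 75) = 14.
Farmer 4: others sum to 80; max(0, 89 - 80) = 9.
Farmer 5: others sum to 78; max(0, 89 - 78) = 11.
Total collected = 0 + 0 + 14 + 9 + 11 = 34.

34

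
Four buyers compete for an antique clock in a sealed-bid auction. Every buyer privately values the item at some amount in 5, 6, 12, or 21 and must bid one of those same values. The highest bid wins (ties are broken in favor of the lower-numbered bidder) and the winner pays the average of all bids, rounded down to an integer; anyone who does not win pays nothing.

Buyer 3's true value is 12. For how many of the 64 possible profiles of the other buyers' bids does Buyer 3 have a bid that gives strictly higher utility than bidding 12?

Others bid (5, 5, 5): truth gives 6; bid 6 gives 7 > 6. Violating.
Others bid (5, 5, 6): truth gives 5; bid 6 gives 7 > 5. Violating.
Others bid (5, 12, 5): truth gives 0; bid 21 gives 2 > 0. Violating.
Others bid (5, 12, 6): truth gives 0; bid 21 gives 1 > 0. Violating.
Others bid (5, 5, 12): truth gives 4; no alternative beats it.
Others bid (5, 5, 21): truth gives 0; no alternative beats it.
(Checking all 64 profiles: 10 have a profitable deviation, 54 do not.)

10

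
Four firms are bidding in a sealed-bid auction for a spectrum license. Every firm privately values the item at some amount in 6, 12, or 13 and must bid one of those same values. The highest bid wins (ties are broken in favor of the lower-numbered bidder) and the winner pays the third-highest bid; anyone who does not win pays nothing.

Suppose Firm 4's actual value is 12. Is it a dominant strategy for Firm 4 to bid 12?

No

Consider the case where Firm 1 bids 6, Firm 2 bids 6 and Firm 3 bids 12.
Truthful bid 12: loses, pays 0, utility 0.
Bid 13 instead: wins, pays 6, utility 12 - 6 = 6.
Since 6 > 0, bidding 13 is strictly better here, so truthful bidding is not dominant.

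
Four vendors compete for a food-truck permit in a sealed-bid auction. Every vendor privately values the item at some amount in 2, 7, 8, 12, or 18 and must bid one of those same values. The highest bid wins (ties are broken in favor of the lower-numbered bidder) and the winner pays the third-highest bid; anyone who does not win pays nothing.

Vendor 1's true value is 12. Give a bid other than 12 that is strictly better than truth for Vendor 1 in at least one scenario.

Suppose Vendor 2 bids 2, Vendor 3 bids 2 and Vendor 4 bids 18.
Bid 12: loses, pays 0, utility 0.
Bid 18: wins, pays 2, utility 12 - 2 = 10.
So bidding 18 beats truth here (10 > 0).

18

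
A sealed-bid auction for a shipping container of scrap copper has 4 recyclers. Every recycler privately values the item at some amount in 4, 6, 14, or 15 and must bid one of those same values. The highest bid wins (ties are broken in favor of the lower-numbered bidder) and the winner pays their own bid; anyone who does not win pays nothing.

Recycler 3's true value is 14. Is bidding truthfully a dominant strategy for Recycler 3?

Consider the case where Recycler 1 bids 4, Recycler 2 bids 4 and Recycler 4 bids 4.
Truthful bid 14: wins, pays 14, utility 14 - 14 = 0.
Bid 6 instead: wins, pays 6, utility 14 - 6 = 8.
Since 8 > 0, bidding 6 is strictly better here, so truthful bidding is not dominant.

No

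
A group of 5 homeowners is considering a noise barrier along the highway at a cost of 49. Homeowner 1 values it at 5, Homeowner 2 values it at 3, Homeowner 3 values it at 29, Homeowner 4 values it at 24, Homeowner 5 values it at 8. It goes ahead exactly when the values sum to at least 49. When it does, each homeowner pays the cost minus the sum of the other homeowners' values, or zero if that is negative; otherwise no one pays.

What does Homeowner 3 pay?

9

Total value 69 ≥ cost 49, so the project is built.
The other homeowners' values sum to 40.
Cost minus that sum is 49 - 40 = 9.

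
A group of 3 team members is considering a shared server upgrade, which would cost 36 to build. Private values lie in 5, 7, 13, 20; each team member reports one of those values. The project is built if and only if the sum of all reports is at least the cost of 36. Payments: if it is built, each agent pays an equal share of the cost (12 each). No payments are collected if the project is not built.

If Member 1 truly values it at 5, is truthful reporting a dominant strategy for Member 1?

Check each profile of the others' reports and compare truth against every alternative report.
Others report (13, 20): truth gives -7, best alternative gives -7.
Others report (20, 13): truth gives -7, best alternative gives -7.
Others report (20, 20): truth gives -7, best alternative gives -7.
Others report (5, 5): truth gives 0, best alternative gives 0.
Others report (5, 7): truth gives 0, best alternative gives 0.
Others report (5, 13): truth gives 0, best alternative gives 0.
(Remaining 10 profiles checked similarly; truth is weakly best in each.)
In every case the truthful report is at least as good as any alternative, so it is a dominant strategy.

Yes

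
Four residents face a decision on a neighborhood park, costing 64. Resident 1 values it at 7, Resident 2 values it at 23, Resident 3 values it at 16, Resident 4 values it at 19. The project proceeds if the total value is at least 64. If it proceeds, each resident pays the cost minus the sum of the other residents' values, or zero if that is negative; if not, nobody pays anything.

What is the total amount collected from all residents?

61

Total value 65 ≥ cost 64, so it is built.
Resident 1: others sum to 58; max(0, 64 - 58) = 6.
Resident 2: others sum to 42; max(0, 64 - 42) = 22.
Resident 3: others sum to 49; max(0, 64 - 49) = 15.
Resident 4: others sum to 46; max(0, 64 - 46) = 18.
Total collected = 6 + 22 + 15 + 18 = 61.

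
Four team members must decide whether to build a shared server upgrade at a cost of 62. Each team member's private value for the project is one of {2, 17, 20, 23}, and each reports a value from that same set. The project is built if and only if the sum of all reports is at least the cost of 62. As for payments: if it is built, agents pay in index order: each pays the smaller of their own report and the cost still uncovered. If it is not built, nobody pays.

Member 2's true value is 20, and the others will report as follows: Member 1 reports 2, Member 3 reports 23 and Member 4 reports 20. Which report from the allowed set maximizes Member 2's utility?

17

Report 2: project not built, utility 0.
Report 17: project built, pays 17, utility 20 - 17 = 3.
Report 20: project built, pays 20, utility 20 - 20 = 0.
Report 23: project built, pays 23, utility 20 - 23 = -3.
The best choice is 17 with utility 3.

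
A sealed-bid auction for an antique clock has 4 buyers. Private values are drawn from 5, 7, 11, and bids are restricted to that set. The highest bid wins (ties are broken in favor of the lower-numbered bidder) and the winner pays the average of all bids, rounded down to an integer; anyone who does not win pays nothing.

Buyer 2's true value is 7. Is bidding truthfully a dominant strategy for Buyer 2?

Yes

Check each profile of the others' bids and compare truth against every alternative bid.
Others bid (5, 5, 5): truth gives 2, best alternative gives 1.
Others bid (5, 5, 7): truth gives 1, best alternative gives 0.
Others bid (5, 7, 5): truth gives 1, best alternative gives 0.
Others bid (5, 7, 7): truth gives 1, best alternative gives 0.
Others bid (5, 5, 11): truth gives 0, best alternative gives 0.
Others bid (5, 7, 11): truth gives 0, best alternative gives 0.
(Remaining 21 profiles checked similarly; truth is weakly best in each.)
In every case the truthful bid is at least as good as any alternative, so it is a dominant strategy.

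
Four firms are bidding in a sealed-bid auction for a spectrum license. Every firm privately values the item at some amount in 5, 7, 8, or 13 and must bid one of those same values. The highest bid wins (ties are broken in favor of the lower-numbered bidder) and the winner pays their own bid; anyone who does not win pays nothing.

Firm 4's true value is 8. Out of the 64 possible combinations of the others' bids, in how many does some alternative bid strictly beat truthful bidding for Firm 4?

Others bid (5, 5, 5): truth gives 0; bid 7 gives 1 > 0. Violating.
Others bid (5, 5, 7): truth gives 0; no alternative beats it.
Others bid (5, 5, 8): truth gives 0; no alternative beats it.
(Checking all 64 profiles: 1 has a profitable deviation, 63 do not.)

1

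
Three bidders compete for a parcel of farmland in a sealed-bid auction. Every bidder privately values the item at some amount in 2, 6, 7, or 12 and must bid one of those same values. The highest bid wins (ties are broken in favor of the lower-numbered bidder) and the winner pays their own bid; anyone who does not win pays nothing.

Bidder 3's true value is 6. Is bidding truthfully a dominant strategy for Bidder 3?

Yes

Check each profile of the others' bids and compare truth against every alternative bid.
Others bid (2, 2): truth gives 0, best alternative gives 0.
Others bid (2, 6): truth gives 0, best alternative gives 0.
Others bid (2, 7): truth gives 0, best alternative gives 0.
Others bid (2, 12): truth gives 0, best alternative gives 0.
Others bid (6, 2): truth gives 0, best alternative gives 0.
Others bid (6, 6): truth gives 0, best alternative gives 0.
(Remaining 10 profiles checked similarly; truth is weakly best in each.)
In every case the truthful bid is at least as good as any alternative, so it is a dominant strategy.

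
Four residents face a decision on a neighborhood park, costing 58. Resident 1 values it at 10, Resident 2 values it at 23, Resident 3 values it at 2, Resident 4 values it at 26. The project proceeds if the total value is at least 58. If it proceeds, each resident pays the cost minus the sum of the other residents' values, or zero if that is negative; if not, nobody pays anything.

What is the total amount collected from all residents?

Total value 61 ≥ cost 58, so it is built.
Resident 1: others sum to 51; max(0, 58 - 51) = 7.
Resident 2: others sum to 38; max(0, 58 - 38) = 20.
Resident 3: others sum to 59; max(0, 58 - 59) = 0.
Resident 4: others sum to 35; max(0, 58 - 35) = 23.
Total collected = 7 + 20 + 0 + 23 = 50.

50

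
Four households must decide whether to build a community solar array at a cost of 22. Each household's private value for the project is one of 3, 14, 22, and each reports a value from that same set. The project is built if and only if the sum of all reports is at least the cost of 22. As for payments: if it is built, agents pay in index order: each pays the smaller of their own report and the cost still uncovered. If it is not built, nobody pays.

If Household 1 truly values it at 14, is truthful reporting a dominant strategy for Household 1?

Consider the case where Household 2 reports 3, Household 3 reports 3 and Household 4 reports 14.
Truthful report 14: project built, pays 14, utility 14 - 14 = 0.
Report 3 instead: project built, pays 3, utility 14 - 3 = 11.
Since 11 > 0, reporting 3 is strictly better here, so truthful reporting is not dominant.

No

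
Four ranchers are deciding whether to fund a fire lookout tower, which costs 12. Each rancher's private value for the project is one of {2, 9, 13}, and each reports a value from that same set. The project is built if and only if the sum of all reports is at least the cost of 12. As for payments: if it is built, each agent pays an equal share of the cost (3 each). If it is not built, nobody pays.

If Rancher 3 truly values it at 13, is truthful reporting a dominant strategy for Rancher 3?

Yes

Check each profile of the others' reports and compare truth against every alternative report.
Others report (2, 2, 2): truth gives 10, best alternative gives 10.
Others report (2, 2, 9): truth gives 10, best alternative gives 10.
Others report (2, 2, 13): truth gives 10, best alternative gives 10.
Others report (2, 9, 2): truth gives 10, best alternative gives 10.
Others report (2, 9, 9): truth gives 10, best alternative gives 10.
Others report (2, 9, 13): truth gives 10, best alternative gives 10.
(Remaining 21 profiles checked similarly; truth is weakly best in each.)
In every case the truthful report is at least as good as any alternative, so it is a dominant strategy.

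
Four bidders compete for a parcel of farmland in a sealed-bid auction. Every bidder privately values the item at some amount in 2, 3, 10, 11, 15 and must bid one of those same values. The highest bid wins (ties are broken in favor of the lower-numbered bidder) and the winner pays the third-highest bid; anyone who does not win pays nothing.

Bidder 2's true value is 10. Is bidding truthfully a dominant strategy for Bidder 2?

Consider the case where Bidder 1 bids 2, Bidder 3 bids 2 and Bidder 4 bids 11.
Truthful bid 10: loses, pays 0, utility 0.
Bid 11 instead: wins, pays 2, utility 10 - 2 = 8.
Since 8 > 0, bidding 11 is strictly better here, so truthful bidding is not dominant.

No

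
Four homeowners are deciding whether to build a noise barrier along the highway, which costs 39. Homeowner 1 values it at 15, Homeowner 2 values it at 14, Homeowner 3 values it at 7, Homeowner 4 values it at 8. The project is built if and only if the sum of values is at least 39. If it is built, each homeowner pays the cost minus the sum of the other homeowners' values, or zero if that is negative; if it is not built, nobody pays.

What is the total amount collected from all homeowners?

Total value 44 ≥ cost 39, so it is built.
Homeowner 1: others sum to 29; max(0, 39 - 29) = 10.
Homeowner 2: others sum to 30; max(0, 39 - 30) = 9.
Homeowner 3: others sum to 37; max(0, 39 - 37) = 2.
Homeowner 4: others sum to 36; max(0, 39 - 36) = 3.
Total collected = 10 + 9 + 2 + 3 = 24.

24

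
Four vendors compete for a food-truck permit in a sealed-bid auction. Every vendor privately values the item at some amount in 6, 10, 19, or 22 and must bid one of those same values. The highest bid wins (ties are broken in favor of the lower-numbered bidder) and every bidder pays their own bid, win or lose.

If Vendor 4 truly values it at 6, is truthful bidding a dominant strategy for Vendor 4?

Consider the case where Vendor 1 bids 6, Vendor 2 bids 6 and Vendor 3 bids 6.
Truthful bid 6: loses but pays 6, utility -6.
Bid 10 instead: wins, pays 10, utility 6 - 10 = -4.
Since -4 > -6, bidding 10 is strictly better here, so truthful bidding is not dominant.

No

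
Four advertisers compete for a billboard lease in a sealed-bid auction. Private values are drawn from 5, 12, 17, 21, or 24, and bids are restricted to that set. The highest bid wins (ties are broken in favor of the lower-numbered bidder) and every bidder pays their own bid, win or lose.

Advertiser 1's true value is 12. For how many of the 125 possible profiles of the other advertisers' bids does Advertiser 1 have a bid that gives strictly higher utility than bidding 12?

Others bid (5, 5, 5): truth gives 0; bid 5 gives 7 > 0. Violating.
Others bid (5, 5, 17): truth gives -12; bid 5 gives -5 > -12. Violating.
Others bid (5, 5, 21): truth gives -12; bid 5 gives -5 > -12. Violating.
Others bid (5, 5, 24): truth gives -12; bid 5 gives -5 > -12. Violating.
Others bid (5, 5, 12): truth gives 0; no alternative beats it.
Others bid (5, 12, 5): truth gives 0; no alternative beats it.
(Checking all 125 profiles: 118 have a profitable deviation, 7 do not.)

118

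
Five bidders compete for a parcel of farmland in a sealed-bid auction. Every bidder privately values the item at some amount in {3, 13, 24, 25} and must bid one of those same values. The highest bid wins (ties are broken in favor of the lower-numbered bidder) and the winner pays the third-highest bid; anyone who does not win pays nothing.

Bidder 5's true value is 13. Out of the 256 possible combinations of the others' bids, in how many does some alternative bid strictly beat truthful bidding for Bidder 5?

Others bid (3, 3, 3, 13): truth gives 0; bid 24 gives 10 > 0. Violating.
Others bid (3, 3, 3, 24): truth gives 0; bid 25 gives 10 > 0. Violating.
Others bid (3, 3, 13, 3): truth gives 0; bid 24 gives 10 > 0. Violating.
Others bid (3, 3, 24, 3): truth gives 0; bid 25 gives 10 > 0. Violating.
Others bid (3, 3, 3, 3): truth gives 10; no alternative beats it.
Others bid (3, 3, 3, 25): truth gives 0; no alternative beats it.
(Checking all 256 profiles: 8 have a profitable deviation, 248 do not.)

8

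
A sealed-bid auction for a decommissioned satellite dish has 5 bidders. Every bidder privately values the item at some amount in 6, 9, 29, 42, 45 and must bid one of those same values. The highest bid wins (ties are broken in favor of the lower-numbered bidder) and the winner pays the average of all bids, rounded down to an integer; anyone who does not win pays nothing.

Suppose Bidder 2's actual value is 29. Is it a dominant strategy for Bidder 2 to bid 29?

Consider the case where Bidder 1 bids 6, Bidder 3 bids 6, Bidder 4 bids 6 and Bidder 5 bids 6.
Truthful bid 29: wins, pays 10, utility 29 - 10 = 19.
Bid 9 instead: wins, pays 6, utility 29 - 6 = 23.
Since 23 > 19, bidding 9 is strictly better here, so truthful bidding is not dominant.

No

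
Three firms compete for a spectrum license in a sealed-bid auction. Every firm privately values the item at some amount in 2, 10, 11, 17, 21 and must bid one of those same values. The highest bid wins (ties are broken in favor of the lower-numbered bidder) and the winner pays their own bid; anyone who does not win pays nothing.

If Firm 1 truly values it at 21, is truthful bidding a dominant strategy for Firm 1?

Consider the case where Firm 2 bids 2 and Firm 3 bids 2.
Truthful bid 21: wins, pays 21, utility 21 - 21 = 0.
Bid 2 instead: wins, pays 2, utility 21 - 2 = 19.
Since 19 > 0, bidding 2 is strictly better here, so truthful bidding is not dominant.

No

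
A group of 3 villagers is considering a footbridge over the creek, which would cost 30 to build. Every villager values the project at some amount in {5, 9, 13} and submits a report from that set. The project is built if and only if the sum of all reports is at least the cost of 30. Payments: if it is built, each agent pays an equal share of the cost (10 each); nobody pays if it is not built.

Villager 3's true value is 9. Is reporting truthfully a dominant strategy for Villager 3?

No

Consider the case where Villager 1 reports 9 and Villager 2 reports 13.
Truthful report 9: project built, pays 10, utility 9 - 10 = -1.
Report 5 instead: project not built, utility 0.
Since 0 > -1, reporting 5 is strictly better here, so truthful reporting is not dominant.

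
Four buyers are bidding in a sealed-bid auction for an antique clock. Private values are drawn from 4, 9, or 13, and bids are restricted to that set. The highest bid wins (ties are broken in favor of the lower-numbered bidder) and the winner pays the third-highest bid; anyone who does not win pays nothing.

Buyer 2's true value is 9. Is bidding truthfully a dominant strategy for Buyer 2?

Consider the case where Buyer 1 bids 4, Buyer 3 bids 4 and Buyer 4 bids 13.
Truthful bid 9: loses, pays 0, utility 0.
Bid 13 instead: wins, pays 4, utility 9 - 4 = 5.
Since 5 > 0, bidding 13 is strictly better here, so truthful bidding is not dominant.

No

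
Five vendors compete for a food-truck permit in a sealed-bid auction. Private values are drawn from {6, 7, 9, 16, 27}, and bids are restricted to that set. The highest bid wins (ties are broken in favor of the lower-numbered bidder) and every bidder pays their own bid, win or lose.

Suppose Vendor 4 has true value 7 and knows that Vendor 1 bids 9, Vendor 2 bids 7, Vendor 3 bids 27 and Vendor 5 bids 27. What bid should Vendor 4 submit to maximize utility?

6

Bid 6: loses but pays 6, utility -6.
Bid 7: loses but pays 7, utility -7.
Bid 9: loses but pays 9, utility -9.
Bid 16: loses but pays 16, utility -16.
Bid 27: loses but pays 27, utility -27.
The best choice is 6 with utility -6.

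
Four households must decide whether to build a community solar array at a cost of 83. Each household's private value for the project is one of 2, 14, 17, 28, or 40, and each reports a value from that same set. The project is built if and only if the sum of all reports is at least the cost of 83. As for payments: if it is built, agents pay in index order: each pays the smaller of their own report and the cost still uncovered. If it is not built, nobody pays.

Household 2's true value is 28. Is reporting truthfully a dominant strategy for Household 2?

No

Consider the case where Household 1 reports 2, Household 3 reports 28 and Household 4 reports 40.
Truthful report 28: project built, pays 28, utility 28 - 28 = 0.
Report 14 instead: project built, pays 14, utility 28 - 14 = 14.
Since 14 > 0, reporting 14 is strictly better here, so truthful reporting is not dominant.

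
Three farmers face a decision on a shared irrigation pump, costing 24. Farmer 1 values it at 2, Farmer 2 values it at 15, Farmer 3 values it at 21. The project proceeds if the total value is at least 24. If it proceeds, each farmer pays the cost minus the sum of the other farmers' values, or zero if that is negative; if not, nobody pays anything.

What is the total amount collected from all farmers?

Total value 38 ≥ cost 24, so it is built.
Farmer 1: others sum to 36; max(0, 24 - 36) = 0.
Farmer 2: others sum to 23; max(0, 24 - 23) = 1.
Farmer 3: others sum to 17; max(0, 24 - 17) = 7.
Total collected = 0 + 1 + 7 = 8.

8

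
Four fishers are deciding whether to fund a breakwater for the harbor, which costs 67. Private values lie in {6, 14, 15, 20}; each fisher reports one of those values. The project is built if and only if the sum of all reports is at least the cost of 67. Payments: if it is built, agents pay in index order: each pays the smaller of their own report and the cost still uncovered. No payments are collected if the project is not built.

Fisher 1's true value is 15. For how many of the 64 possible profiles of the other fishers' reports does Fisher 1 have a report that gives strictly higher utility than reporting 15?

Others report (14, 20, 20): truth gives 0; report 14 gives 1 > 0. Violating.
Others report (15, 20, 20): truth gives 0; report 14 gives 1 > 0. Violating.
Others report (20, 14, 20): truth gives 0; report 14 gives 1 > 0. Violating.
Others report (20, 15, 20): truth gives 0; report 14 gives 1 > 0. Violating.
Others report (6, 6, 6): truth gives 0; no alternative beats it.
Others report (6, 6, 14): truth gives 0; no alternative beats it.
(Checking all 64 profiles: 7 have a profitable deviation, 57 do not.)

7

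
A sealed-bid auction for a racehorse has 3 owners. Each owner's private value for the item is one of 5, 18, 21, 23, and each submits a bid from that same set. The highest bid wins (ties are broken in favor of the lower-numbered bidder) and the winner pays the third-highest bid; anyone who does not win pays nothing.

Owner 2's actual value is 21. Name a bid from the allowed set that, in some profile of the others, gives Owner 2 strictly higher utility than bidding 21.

23

Suppose Owner 1 bids 5 and Owner 3 bids 23.
Bid 21: loses, pays 0, utility 0.
Bid 23: wins, pays 5, utility 21 - 5 = 16.
So bidding 23 beats truth here (16 > 0).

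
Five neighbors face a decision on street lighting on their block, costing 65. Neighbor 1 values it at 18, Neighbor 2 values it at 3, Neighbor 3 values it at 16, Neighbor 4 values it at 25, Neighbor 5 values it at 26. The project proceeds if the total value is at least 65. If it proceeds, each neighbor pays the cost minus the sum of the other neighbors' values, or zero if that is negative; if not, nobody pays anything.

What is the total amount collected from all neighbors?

Total value 88 ≥ cost 65, so it is built.
Neighbor 1: others sum to 70; max(0, 65 - 70) = 0.
Neighbor 2: others sum to 85; max(0, 65 - 85) = 0.
Neighbor 3: others sum to 72; max(0, 65 - 72) = 0.
Neighbor 4: others sum to 63; max(0, 65 - 63) = 2.
Neighbor 5: others sum to 62; max(0, 65 - 62) = 3.
Total collected = 0 + 0 + 0 + 2 + 3 = 5.

5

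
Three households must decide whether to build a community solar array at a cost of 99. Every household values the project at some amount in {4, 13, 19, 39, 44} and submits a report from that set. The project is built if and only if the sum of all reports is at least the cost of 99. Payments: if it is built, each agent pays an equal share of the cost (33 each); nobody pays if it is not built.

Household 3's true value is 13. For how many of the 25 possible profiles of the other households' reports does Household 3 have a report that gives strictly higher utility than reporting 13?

1

Others report (44, 44): truth gives -20; report 4 gives 0 > -20. Violating.
Others report (4, 4): truth gives 0; no alternative beats it.
Others report (4, 13): truth gives 0; no alternative beats it.
(Checking all 25 profiles: 1 has a profitable deviation, 24 do not.)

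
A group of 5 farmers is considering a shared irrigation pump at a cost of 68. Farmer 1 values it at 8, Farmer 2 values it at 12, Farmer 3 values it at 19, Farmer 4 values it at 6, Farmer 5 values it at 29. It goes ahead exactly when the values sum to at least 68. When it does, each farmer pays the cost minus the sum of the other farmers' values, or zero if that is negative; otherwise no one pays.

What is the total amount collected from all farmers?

Total value 74 ≥ cost 68, so it is built.
Farmer 1: others sum to 66; max(0, 68 - 66) = 2.
Farmer 2: others sum to 62; max(0, 68 - 62) = 6.
Farmer 3: others sum to 55; max(0, 68 - 55) = 13.
Farmer 4: others sum to 68; max(0, 68 - 68) = 0.
Farmer 5: others sum to 45; max(0, 68 - 45) = 23.
Total collected = 2 + 6 + 13 + 0 + 23 = 44.

44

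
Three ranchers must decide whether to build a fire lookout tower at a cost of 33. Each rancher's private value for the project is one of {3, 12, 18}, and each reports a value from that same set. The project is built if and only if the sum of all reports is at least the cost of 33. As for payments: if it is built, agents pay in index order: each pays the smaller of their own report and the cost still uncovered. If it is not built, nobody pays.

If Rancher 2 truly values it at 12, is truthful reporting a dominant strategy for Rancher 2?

Consider the case where Rancher 1 reports 12 and Rancher 3 reports 18.
Truthful report 12: project built, pays 12, utility 12 - 12 = 0.
Report 3 instead: project built, pays 3, utility 12 - 3 = 9.
Since 9 > 0, reporting 3 is strictly better here, so truthful reporting is not dominant.

No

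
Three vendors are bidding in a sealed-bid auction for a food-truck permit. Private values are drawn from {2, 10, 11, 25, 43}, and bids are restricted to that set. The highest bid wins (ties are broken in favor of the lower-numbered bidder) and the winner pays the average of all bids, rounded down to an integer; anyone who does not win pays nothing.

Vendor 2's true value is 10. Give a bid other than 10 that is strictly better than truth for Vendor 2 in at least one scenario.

Suppose Vendor 1 bids 2 and Vendor 3 bids 11.
Bid 10: loses, pays 0, utility 0.
Bid 11: wins, pays 8, utility 10 - 8 = 2.
So bidding 11 beats truth here (2 > 0).

11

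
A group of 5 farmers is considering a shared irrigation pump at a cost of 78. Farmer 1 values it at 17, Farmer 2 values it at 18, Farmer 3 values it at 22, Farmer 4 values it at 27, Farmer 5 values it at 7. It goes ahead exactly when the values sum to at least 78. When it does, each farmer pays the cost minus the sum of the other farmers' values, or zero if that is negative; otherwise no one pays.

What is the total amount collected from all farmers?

32

Total value 91 ≥ cost 78, so it is built.
Farmer 1: others sum to 74; max(0, 78 - 74) = 4.
Farmer 2: others sum to 73; max(0, 78 - 73) = 5.
Farmer 3: others sum to 69; max(0, 78 - 69) = 9.
Farmer 4: others sum to 64; max(0, 78 - 64) = 14.
Farmer 5: others sum to 84; max(0, 78 - 84) = 0.
Total collected = 4 + 5 + 9 + 14 + 0 = 32.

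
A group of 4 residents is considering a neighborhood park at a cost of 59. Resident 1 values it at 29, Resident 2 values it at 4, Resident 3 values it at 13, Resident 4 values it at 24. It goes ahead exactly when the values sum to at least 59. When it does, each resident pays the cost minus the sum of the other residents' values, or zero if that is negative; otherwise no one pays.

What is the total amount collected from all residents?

33

Total value 70 ≥ cost 59, so it is built.
Resident 1: others sum to 41; max(0, 59 - 41) = 18.
Resident 2: others sum to 66; max(0, 59 - 66) = 0.
Resident 3: others sum to 57; max(0, 59 - 57) = 2.
Resident 4: others sum to 46; max(0, 59 - 46) = 13.
Total collected = 18 + 0 + 2 + 13 = 33.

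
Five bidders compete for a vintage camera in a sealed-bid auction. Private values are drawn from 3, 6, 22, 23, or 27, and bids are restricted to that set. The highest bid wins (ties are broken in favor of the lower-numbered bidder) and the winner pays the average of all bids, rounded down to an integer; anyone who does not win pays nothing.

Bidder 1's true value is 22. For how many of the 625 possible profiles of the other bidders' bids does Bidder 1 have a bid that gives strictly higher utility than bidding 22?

Others bid (3, 3, 3, 3): truth gives 16; bid 3 gives 19 > 16. Violating.
Others bid (3, 3, 3, 6): truth gives 15; bid 6 gives 18 > 15. Violating.
Others bid (3, 3, 3, 23): truth gives 0; bid 23 gives 11 > 0. Violating.
Others bid (3, 3, 3, 27): truth gives 0; bid 27 gives 10 > 0. Violating.
Others bid (3, 3, 3, 22): truth gives 12; no alternative beats it.
Others bid (3, 3, 6, 22): truth gives 11; no alternative beats it.
(Checking all 625 profiles: 460 have a profitable deviation, 165 do not.)

460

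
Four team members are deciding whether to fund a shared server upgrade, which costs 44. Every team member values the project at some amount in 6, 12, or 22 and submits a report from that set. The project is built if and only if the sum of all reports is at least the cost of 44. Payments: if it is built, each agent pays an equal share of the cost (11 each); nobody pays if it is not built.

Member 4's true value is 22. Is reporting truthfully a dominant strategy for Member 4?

Yes

Check each profile of the others' reports and compare truth against every alternative report.
Others report (6, 6, 12): truth gives 11, best alternative gives 0.
Others report (6, 12, 6): truth gives 11, best alternative gives 0.
Others report (6, 12, 12): truth gives 11, best alternative gives 0.
Others report (12, 6, 6): truth gives 11, best alternative gives 0.
Others report (12, 6, 12): truth gives 11, best alternative gives 0.
Others report (12, 12, 6): truth gives 11, best alternative gives 0.
(Remaining 21 profiles checked similarly; truth is weakly best in each.)
In every case the truthful report is at least as good as any alternative, so it is a dominant strategy.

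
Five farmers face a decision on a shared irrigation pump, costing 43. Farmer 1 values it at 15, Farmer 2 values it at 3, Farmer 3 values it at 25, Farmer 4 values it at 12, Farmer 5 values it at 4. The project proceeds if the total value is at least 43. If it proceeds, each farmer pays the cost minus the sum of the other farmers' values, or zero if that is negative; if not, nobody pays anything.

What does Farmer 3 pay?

Total value 59 ≥ cost 43, so the project is built.
The other farmers' values sum to 34.
Cost minus that sum is 43 - 34 = 9.

9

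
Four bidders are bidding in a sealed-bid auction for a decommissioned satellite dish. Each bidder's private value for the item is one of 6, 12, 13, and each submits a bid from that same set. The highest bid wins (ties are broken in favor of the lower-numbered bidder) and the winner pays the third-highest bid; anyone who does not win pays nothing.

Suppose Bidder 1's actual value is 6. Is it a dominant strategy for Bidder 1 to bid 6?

Yes

Check each profile of the others' bids and compare truth against every alternative bid.
Others bid (6, 12, 12): truth gives 0, best alternative gives -6.
Others bid (12, 6, 12): truth gives 0, best alternative gives -6.
Others bid (12, 12, 6): truth gives 0, best alternative gives -6.
Others bid (12, 12, 12): truth gives 0, best alternative gives -6.
Others bid (6, 6, 6): truth gives 0, best alternative gives 0.
Others bid (6, 6, 12): truth gives 0, best alternative gives 0.
(Remaining 21 profiles checked similarly; truth is weakly best in each.)
In every case the truthful bid is at least as good as any alternative, so it is a dominant strategy.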